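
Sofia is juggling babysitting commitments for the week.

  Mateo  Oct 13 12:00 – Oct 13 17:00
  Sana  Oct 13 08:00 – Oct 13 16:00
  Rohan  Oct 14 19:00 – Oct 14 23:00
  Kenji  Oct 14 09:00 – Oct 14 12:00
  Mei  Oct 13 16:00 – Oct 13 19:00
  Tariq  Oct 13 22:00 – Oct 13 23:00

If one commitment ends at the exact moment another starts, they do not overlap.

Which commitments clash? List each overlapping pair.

Two intervals overlap when each starts before the other ends.
Sorted by start: Sana, Mateo, Mei, Tariq, Kenji, Rohan.
Mateo starts before Sana ends → Sana and Mateo overlap.
Mei starts exactly when Sana ends (back-to-back, no overlap), so nothing later overlaps Sana either.
Mei starts before Mateo ends → Mateo and Mei overlap.
Tariq starts after Mateo ends, so nothing later overlaps Mateo either.
Tariq starts after Mei ends, so nothing later overlaps Mei either.
Kenji starts after Tariq ends, so nothing later overlaps Tariq either.
Rohan starts after Kenji ends.

Mateo & Mei, Mateo & Sana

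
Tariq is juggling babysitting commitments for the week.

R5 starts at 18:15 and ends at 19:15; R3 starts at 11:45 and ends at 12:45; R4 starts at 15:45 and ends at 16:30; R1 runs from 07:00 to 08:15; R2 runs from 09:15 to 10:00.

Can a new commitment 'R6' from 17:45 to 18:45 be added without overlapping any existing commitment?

No — it overlaps R5

R1: ends 08:15 at or before R6 starts 17:45 → clear.
R2: ends 10:00 at or before R6 starts 17:45 → clear.
R3: ends 12:45 at or before R6 starts 17:45 → clear.
R4: ends 16:30 at or before R6 starts 17:45 → clear.
R5: starts 18:15 before R6 ends 18:45, and ends 19:15 after R6 starts 17:45 → overlap.
R6 overlaps R5.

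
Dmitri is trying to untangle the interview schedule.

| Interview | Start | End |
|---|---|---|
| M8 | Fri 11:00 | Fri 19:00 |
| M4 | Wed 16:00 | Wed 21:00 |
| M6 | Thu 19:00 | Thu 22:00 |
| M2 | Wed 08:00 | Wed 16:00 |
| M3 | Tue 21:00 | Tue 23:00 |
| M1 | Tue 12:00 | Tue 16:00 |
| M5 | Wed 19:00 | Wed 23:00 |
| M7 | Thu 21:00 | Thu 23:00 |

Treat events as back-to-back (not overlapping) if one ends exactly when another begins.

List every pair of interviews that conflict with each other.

Check each pair: they overlap iff neither finishes before the other starts.
Sorted by start: M1, M3, M2, M4, M5, M6, M7, M8.
M3 starts after M1 ends, so nothing later overlaps M1 either.
M2 starts after M3 ends, so nothing later overlaps M3 either.
M4 starts exactly when M2 ends (back-to-back, no overlap), so nothing later overlaps M2 either.
M5 starts before M4 ends → M4 and M5 overlap.
M6 starts after M4 ends, so nothing later overlaps M4 either.
M6 starts after M5 ends, so nothing later overlaps M5 either.
M7 starts before M6 ends → M6 and M7 overlap.
M8 starts after M6 ends.
M8 starts after M7 ends.

M4 & M5, M6 & M7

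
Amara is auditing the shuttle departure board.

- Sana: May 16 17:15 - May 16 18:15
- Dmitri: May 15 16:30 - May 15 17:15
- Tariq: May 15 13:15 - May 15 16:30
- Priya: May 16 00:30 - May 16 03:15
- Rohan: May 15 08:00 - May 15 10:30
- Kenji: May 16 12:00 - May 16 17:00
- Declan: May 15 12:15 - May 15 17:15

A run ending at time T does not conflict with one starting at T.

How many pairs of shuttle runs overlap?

2

Two intervals overlap when each starts before the other ends.
Sorted by start: Rohan, Declan, Tariq, Dmitri, Priya, Kenji, Sana.
Declan starts after Rohan ends, so nothing later overlaps Rohan either.
Tariq starts before Declan ends → Declan and Tariq overlap.
Dmitri starts before Declan ends → Declan and Dmitri overlap.
Priya starts after Declan ends, so nothing later overlaps Declan either.
Dmitri starts exactly when Tariq ends (back-to-back, no overlap), so nothing later overlaps Tariq either.
Priya starts after Dmitri ends, so nothing later overlaps Dmitri either.
Kenji starts after Priya ends, so nothing later overlaps Priya either.
Sana starts after Kenji ends.
Overlapping pairs: Declan & Dmitri, Declan & Tariq — 2 in total.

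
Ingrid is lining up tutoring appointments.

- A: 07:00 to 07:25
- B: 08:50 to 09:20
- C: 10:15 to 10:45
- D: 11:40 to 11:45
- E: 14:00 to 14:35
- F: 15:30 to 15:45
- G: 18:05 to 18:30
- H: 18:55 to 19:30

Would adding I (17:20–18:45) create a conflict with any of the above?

Yes — it overlaps G

A: ends 07:25 at or before I starts 17:20 → clear.
B: ends 09:20 at or before I starts 17:20 → clear.
C: ends 10:45 at or before I starts 17:20 → clear.
D: ends 11:45 at or before I starts 17:20 → clear.
E: ends 14:35 at or before I starts 17:20 → clear.
F: ends 15:45 at or before I starts 17:20 → clear.
G: starts 18:05 before I ends 18:45, and ends 18:30 after I starts 17:20 → overlap.
H: starts 18:55 at or after I ends 18:45 → clear.
I overlaps G.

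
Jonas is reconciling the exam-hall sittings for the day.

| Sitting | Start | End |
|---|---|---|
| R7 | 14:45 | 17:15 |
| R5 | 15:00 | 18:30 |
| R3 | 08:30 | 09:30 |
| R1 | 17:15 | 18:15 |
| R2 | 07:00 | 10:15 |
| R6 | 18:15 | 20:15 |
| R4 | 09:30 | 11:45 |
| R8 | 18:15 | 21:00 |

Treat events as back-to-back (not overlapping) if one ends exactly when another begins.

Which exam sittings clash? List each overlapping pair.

Sorted by start: R2, R3, R4, R7, R5, R1, R6, R8.
R3 starts before R2 ends → R2 and R3 overlap.
R4 starts before R2 ends → R2 and R4 overlap.
R7 starts after R2 ends; R2 is clear from here.
R4 starts exactly when R3 ends (back-to-back, no overlap); R3 is clear from here.
R7 starts after R4 ends; R4 is clear from here.
R5 starts before R7 ends → R7 and R5 overlap.
R1 starts exactly when R7 ends (back-to-back, no overlap); R7 is clear from here.
R1 starts before R5 ends → R5 and R1 overlap.
R6 starts before R5 ends → R5 and R6 overlap.
R8 starts before R5 ends → R5 and R8 overlap.
R6 starts exactly when R1 ends (back-to-back, no overlap); R1 is clear from here.
R8 starts before R6 ends → R6 and R8 overlap.

R1 & R5, R2 & R3, R2 & R4, R5 & R6, R5 & R7, R5 & R8, R6 & R8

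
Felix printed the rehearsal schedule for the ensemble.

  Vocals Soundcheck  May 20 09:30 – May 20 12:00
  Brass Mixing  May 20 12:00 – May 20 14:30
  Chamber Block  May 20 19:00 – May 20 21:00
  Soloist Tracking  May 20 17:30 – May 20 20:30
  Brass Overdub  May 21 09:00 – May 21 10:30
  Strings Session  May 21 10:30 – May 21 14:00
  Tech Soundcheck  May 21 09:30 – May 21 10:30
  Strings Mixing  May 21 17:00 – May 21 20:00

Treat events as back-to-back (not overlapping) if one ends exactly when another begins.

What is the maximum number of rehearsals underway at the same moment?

2

Sort all start/end points and keep a running count:
May 20 09:30 start Vocals Soundcheck → 1
May 20 12:00 end Vocals Soundcheck → 0
May 20 12:00 start Brass Mixing → 1
May 20 14:30 end Brass Mixing → 0
May 20 17:30 start Soloist Tracking → 1
May 20 19:00 start Chamber Block → 2
May 20 20:30 end Soloist Tracking → 1
May 20 21:00 end Chamber Block → 0
May 21 09:00 start Brass Overdub → 1
May 21 09:30 start Tech Soundcheck → 2
May 21 10:30 end Brass Overdub → 1
May 21 10:30 end Tech Soundcheck → 0
May 21 10:30 start Strings Session → 1
May 21 14:00 end Strings Session → 0
May 21 17:00 start Strings Mixing → 1
May 21 20:00 end Strings Mixing → 0
Peak is 2, at May 20 19:00 (Chamber Block, Soloist Tracking).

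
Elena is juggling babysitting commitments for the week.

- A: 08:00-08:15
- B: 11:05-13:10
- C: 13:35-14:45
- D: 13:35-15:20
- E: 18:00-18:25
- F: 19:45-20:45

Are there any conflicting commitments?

Yes

Sorted by start: A, B, C, D, E, F.
B starts after A ends — done with A.
C starts after B ends — done with B.
D starts before C ends → C and D overlap.
That's a conflict, so the schedule is not conflict-free.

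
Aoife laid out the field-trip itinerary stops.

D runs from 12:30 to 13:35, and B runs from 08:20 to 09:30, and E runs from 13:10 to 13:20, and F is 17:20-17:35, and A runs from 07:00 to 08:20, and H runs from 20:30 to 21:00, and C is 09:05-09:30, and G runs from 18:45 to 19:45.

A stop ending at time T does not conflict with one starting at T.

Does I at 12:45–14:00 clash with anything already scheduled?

A: ends 08:20 at or before I starts 12:45 → clear.
B: ends 09:30 at or before I starts 12:45 → clear.
C: ends 09:30 at or before I starts 12:45 → clear.
D: starts 12:30 before I ends 14:00, and ends 13:35 after I starts 12:45 → overlap.
E: starts 13:10 before I ends 14:00, and ends 13:20 after I starts 12:45 → overlap.
F: starts 17:20 at or after I ends 14:00 → clear.
G: starts 18:45 at or after I ends 14:00 → clear.
H: starts 20:30 at or after I ends 14:00 → clear.
I overlaps D, E.

Yes — it overlaps D, E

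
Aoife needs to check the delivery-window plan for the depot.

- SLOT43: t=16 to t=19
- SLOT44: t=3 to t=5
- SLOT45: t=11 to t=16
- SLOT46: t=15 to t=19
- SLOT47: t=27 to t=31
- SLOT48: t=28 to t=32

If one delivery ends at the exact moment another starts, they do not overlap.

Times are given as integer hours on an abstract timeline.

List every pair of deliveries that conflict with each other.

Sorted by start: SLOT44, SLOT45, SLOT46, SLOT43, SLOT47, SLOT48.
SLOT45 starts after SLOT44 ends, so nothing later overlaps SLOT44 either.
SLOT46 starts before SLOT45 ends → SLOT45 and SLOT46 overlap.
SLOT43 starts exactly when SLOT45 ends (back-to-back, no overlap), so nothing later overlaps SLOT45 either.
SLOT43 starts before SLOT46 ends → SLOT46 and SLOT43 overlap.
SLOT47 starts after SLOT46 ends, so nothing later overlaps SLOT46 either.
SLOT47 starts after SLOT43 ends, so nothing later overlaps SLOT43 either.
SLOT48 starts before SLOT47 ends → SLOT47 and SLOT48 overlap.

SLOT43 & SLOT46, SLOT45 & SLOT46, SLOT47 & SLOT48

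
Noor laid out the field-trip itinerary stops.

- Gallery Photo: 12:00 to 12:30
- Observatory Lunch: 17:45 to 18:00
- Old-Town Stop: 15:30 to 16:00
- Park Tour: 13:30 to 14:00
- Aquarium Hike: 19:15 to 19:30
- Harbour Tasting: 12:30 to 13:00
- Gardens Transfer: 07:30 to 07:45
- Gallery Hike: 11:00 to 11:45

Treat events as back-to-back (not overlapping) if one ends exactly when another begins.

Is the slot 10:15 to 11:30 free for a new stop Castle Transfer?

Gardens Transfer: ends 07:45 at or before Castle Transfer starts 10:15 → clear.
Gallery Hike: starts 11:00 before Castle Transfer ends 11:30, and ends 11:45 after Castle Transfer starts 10:15 → overlap.
Gallery Photo: starts 12:00 at or after Castle Transfer ends 11:30 → clear.
Harbour Tasting: starts 12:30 at or after Castle Transfer ends 11:30 → clear.
Park Tour: starts 13:30 at or after Castle Transfer ends 11:30 → clear.
Old-Town Stop: starts 15:30 at or after Castle Transfer ends 11:30 → clear.
Observatory Lunch: starts 17:45 at or after Castle Transfer ends 11:30 → clear.
Aquarium Hike: starts 19:15 at or after Castle Transfer ends 11:30 → clear.
Castle Transfer overlaps Gallery Hike.

No — it overlaps Gallery Hike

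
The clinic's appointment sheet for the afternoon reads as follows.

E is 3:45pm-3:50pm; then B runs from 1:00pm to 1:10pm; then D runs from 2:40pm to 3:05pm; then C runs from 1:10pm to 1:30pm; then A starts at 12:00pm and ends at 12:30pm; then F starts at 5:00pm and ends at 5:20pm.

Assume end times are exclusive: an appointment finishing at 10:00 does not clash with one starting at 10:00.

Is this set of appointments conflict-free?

Yes

Sorted by start: A, B, C, D, E, F.
B starts after A ends — done with A.
C starts exactly when B ends (back-to-back, no overlap) — done with B.
D starts after C ends — done with C.
E starts after D ends — done with D.
F starts after E ends.
Every pair is clear; the schedule has no overlaps.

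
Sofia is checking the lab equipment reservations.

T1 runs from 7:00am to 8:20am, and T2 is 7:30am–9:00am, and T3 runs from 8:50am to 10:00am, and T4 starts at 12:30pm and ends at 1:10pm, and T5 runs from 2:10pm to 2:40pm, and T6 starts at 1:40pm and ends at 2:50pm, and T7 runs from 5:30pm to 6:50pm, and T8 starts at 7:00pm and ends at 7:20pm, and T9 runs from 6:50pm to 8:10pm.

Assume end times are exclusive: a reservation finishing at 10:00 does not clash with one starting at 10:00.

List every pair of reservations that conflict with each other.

T1 & T2, T2 & T3, T5 & T6, T8 & T9

Sorted by start: T1, T2, T3, T4, T6, T5, T7, T9, T8.
T2 starts before T1 ends → T1 and T2 overlap.
T3 starts after T1 ends — done with T1.
T3 starts before T2 ends → T2 and T3 overlap.
T4 starts after T2 ends — done with T2.
T4 starts after T3 ends — done with T3.
T6 starts after T4 ends — done with T4.
T5 starts before T6 ends → T6 and T5 overlap.
T7 starts after T6 ends — done with T6.
T7 starts after T5 ends — done with T5.
T9 starts exactly when T7 ends (back-to-back, no overlap) — done with T7.
T8 starts before T9 ends → T9 and T8 overlap.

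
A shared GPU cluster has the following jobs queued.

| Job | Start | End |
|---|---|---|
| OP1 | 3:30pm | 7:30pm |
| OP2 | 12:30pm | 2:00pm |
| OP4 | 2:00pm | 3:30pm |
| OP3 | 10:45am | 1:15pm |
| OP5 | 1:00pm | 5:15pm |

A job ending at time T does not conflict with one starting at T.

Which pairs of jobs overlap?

Sorted by start: OP3, OP2, OP5, OP4, OP1.
OP2 starts before OP3 ends → OP3 and OP2 overlap.
OP5 starts before OP3 ends → OP3 and OP5 overlap.
OP4 starts after OP3 ends — done with OP3.
OP5 starts before OP2 ends → OP2 and OP5 overlap.
OP4 starts exactly when OP2 ends (back-to-back, no overlap) — done with OP2.
OP4 starts before OP5 ends → OP5 and OP4 overlap.
OP1 starts before OP5 ends → OP5 and OP1 overlap.
OP1 starts exactly when OP4 ends (back-to-back, no overlap).

OP1 & OP5, OP2 & OP3, OP2 & OP5, OP3 & OP5, OP4 & OP5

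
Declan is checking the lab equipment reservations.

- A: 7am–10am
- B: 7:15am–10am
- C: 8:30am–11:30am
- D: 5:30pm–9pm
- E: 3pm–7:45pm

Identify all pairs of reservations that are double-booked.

A & B, A & C, B & C, D & E

Sorted by start: A, B, C, E, D.
B starts before A ends → A and B overlap.
C starts before A ends → A and C overlap.
E starts after A ends, so A has no further overlaps.
C starts before B ends → B and C overlap.
E starts after B ends, so B has no further overlaps.
E starts after C ends, so C has no further overlaps.
D starts before E ends → E and D overlap.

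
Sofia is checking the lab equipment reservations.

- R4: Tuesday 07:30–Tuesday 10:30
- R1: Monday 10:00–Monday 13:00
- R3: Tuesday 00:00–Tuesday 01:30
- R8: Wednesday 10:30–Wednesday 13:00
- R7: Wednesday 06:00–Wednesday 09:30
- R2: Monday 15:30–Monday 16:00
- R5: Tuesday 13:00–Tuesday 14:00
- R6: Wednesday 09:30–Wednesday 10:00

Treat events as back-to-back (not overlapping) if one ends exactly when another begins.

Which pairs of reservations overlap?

no conflicts

Sorted by start: R1, R2, R3, R4, R5, R7, R6, R8.
R2 starts after R1 ends, so nothing later overlaps R1 either.
R3 starts after R2 ends, so nothing later overlaps R2 either.
R4 starts after R3 ends, so nothing later overlaps R3 either.
R5 starts after R4 ends, so nothing later overlaps R4 either.
R7 starts after R5 ends, so nothing later overlaps R5 either.
R6 starts exactly when R7 ends (back-to-back, no overlap), so nothing later overlaps R7 either.
R8 starts after R6 ends.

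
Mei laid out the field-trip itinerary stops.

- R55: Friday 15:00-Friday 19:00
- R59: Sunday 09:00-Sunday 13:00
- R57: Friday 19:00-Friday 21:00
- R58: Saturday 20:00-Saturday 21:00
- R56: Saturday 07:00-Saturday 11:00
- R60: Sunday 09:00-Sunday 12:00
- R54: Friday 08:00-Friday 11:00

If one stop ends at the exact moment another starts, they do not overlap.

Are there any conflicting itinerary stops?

Two intervals overlap when each starts before the other ends.
Sorted by start: R54, R55, R57, R56, R58, R59, R60.
R55 starts after R54 ends; R54 is clear from here.
R57 starts exactly when R55 ends (back-to-back, no overlap); R55 is clear from here.
R56 starts after R57 ends; R57 is clear from here.
R58 starts after R56 ends; R56 is clear from here.
R59 starts after R58 ends; R58 is clear from here.
R60 starts before R59 ends → R59 and R60 overlap.
That's a conflict, so the schedule is not conflict-free.

Yes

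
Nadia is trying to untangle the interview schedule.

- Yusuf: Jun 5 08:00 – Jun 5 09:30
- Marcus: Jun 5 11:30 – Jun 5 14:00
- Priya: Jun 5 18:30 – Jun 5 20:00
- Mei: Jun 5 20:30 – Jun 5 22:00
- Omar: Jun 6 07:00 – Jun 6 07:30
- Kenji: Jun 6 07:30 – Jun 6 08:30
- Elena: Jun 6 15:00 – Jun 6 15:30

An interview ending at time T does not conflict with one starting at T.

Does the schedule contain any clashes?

Sorted by start: Yusuf, Marcus, Priya, Mei, Omar, Kenji, Elena.
Marcus starts after Yusuf ends — done with Yusuf.
Priya starts after Marcus ends — done with Marcus.
Mei starts after Priya ends — done with Priya.
Omar starts after Mei ends — done with Mei.
Kenji starts exactly when Omar ends (back-to-back, no overlap) — done with Omar.
Elena starts after Kenji ends.
Every pair is clear; the schedule has no overlaps.

No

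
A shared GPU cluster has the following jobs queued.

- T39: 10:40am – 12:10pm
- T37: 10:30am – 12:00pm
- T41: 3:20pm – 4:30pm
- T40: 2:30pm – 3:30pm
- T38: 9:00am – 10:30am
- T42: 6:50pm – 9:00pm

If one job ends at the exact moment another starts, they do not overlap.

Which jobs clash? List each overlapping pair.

T37 & T39, T40 & T41

Sorted by start: T38, T37, T39, T40, T41, T42.
T37 starts exactly when T38 ends (back-to-back, no overlap), so T38 has no further overlaps.
T39 starts before T37 ends → T37 and T39 overlap.
T40 starts after T37 ends, so T37 has no further overlaps.
T40 starts after T39 ends, so T39 has no further overlaps.
T41 starts before T40 ends → T40 and T41 overlap.
T42 starts after T40 ends.
T42 starts after T41 ends.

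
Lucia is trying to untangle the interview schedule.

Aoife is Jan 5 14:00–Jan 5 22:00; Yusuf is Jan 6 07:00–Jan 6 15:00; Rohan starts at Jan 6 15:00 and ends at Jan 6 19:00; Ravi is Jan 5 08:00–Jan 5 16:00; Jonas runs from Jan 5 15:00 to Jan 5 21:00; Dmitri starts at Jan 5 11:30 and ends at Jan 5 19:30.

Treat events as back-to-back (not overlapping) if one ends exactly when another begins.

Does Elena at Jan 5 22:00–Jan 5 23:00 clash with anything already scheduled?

Ravi: ends Jan 5 16:00 at or before Elena starts Jan 5 22:00 → clear.
Dmitri: ends Jan 5 19:30 at or before Elena starts Jan 5 22:00 → clear.
Aoife: ends Jan 5 22:00 at or before Elena starts Jan 5 22:00 → clear.
Jonas: ends Jan 5 21:00 at or before Elena starts Jan 5 22:00 → clear.
Yusuf: starts Jan 6 07:00 at or after Elena ends Jan 5 23:00 → clear.
Rohan: starts Jan 6 15:00 at or after Elena ends Jan 5 23:00 → clear.

No — it doesn't clash with anything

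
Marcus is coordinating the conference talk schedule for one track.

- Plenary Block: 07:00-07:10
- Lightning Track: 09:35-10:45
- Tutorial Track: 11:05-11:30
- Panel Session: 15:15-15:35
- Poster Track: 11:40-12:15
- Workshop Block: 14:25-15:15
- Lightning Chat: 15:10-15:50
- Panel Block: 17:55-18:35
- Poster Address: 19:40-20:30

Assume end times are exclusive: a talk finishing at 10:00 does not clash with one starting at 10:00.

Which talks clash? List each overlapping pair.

Lightning Chat & Panel Session, Lightning Chat & Workshop Block

Two intervals overlap when each starts before the other ends.
Sorted by start: Plenary Block, Lightning Track, Tutorial Track, Poster Track, Workshop Block, Lightning Chat, Panel Session, Panel Block, Poster Address.
Lightning Track starts after Plenary Block ends, so Plenary Block has no further overlaps.
Tutorial Track starts after Lightning Track ends, so Lightning Track has no further overlaps.
Poster Track starts after Tutorial Track ends, so Tutorial Track has no further overlaps.
Workshop Block starts after Poster Track ends, so Poster Track has no further overlaps.
Lightning Chat starts before Workshop Block ends → Workshop Block and Lightning Chat overlap.
Panel Session starts exactly when Workshop Block ends (back-to-back, no overlap), so Workshop Block has no further overlaps.
Panel Session starts before Lightning Chat ends → Lightning Chat and Panel Session overlap.
Panel Block starts after Lightning Chat ends, so Lightning Chat has no further overlaps.
Panel Block starts after Panel Session ends, so Panel Session has no further overlaps.
Poster Address starts after Panel Block ends.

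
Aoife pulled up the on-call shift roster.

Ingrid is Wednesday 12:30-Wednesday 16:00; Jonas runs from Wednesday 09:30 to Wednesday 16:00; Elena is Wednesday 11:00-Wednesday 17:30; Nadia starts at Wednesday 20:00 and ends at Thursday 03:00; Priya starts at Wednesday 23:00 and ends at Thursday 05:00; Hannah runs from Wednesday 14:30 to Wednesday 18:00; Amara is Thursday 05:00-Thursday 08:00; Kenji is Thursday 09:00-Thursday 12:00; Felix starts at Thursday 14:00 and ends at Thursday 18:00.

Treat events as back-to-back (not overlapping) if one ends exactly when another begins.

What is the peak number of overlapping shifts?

4

Sort all start/end points and keep a running count:
Wednesday 09:30 start Jonas → 1
Wednesday 11:00 start Elena → 2
Wednesday 12:30 start Ingrid → 3
Wednesday 14:30 start Hannah → 4
Wednesday 16:00 end Ingrid → 3
Wednesday 16:00 end Jonas → 2
Wednesday 17:30 end Elena → 1
Wednesday 18:00 end Hannah → 0
Wednesday 20:00 start Nadia → 1
Wednesday 23:00 start Priya → 2
Thursday 03:00 end Nadia → 1
Thursday 05:00 end Priya → 0
Thursday 05:00 start Amara → 1
Thursday 08:00 end Amara → 0
Thursday 09:00 start Kenji → 1
Thursday 12:00 end Kenji → 0
Thursday 14:00 start Felix → 1
Thursday 18:00 end Felix → 0
Peak is 4, at Wednesday 14:30 (Elena, Hannah, Ingrid, Jonas).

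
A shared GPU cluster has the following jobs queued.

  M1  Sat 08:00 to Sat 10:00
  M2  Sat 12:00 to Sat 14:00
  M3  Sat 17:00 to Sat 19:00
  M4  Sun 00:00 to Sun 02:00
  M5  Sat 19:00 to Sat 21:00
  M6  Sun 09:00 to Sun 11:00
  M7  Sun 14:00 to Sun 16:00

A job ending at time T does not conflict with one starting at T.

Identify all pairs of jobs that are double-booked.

no conflicts

Two intervals overlap when each starts before the other ends.
Sorted by start: M1, M2, M3, M5, M4, M6, M7.
M2 starts after M1 ends; M1 is clear from here.
M3 starts after M2 ends; M2 is clear from here.
M5 starts exactly when M3 ends (back-to-back, no overlap); M3 is clear from here.
M4 starts after M5 ends; M5 is clear from here.
M6 starts after M4 ends; M4 is clear from here.
M7 starts after M6 ends.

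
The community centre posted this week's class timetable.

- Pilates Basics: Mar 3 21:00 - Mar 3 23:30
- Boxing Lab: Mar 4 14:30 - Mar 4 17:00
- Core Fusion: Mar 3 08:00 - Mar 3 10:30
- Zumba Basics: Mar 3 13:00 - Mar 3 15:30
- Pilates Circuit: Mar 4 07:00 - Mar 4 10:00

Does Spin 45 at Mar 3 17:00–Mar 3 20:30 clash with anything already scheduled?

No — it doesn't clash with anything

Core Fusion: ends Mar 3 10:30 at or before Spin 45 starts Mar 3 17:00 → clear.
Zumba Basics: ends Mar 3 15:30 at or before Spin 45 starts Mar 3 17:00 → clear.
Pilates Basics: starts Mar 3 21:00 at or after Spin 45 ends Mar 3 20:30 → clear.
Pilates Circuit: starts Mar 4 07:00 at or after Spin 45 ends Mar 3 20:30 → clear.
Boxing Lab: starts Mar 4 14:30 at or after Spin 45 ends Mar 3 20:30 → clear.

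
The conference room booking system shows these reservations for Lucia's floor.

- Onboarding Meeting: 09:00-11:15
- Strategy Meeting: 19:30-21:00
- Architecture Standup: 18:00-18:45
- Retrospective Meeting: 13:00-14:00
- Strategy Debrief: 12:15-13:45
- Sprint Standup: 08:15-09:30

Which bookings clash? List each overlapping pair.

Onboarding Meeting & Sprint Standup, Retrospective Meeting & Strategy Debrief

Check each pair: they overlap iff neither finishes before the other starts.
Sorted by start: Sprint Standup, Onboarding Meeting, Strategy Debrief, Retrospective Meeting, Architecture Standup, Strategy Meeting.
Onboarding Meeting starts before Sprint Standup ends → Sprint Standup and Onboarding Meeting overlap.
Strategy Debrief starts after Sprint Standup ends, so nothing later overlaps Sprint Standup either.
Strategy Debrief starts after Onboarding Meeting ends, so nothing later overlaps Onboarding Meeting either.
Retrospective Meeting starts before Strategy Debrief ends → Strategy Debrief and Retrospective Meeting overlap.
Architecture Standup starts after Strategy Debrief ends, so nothing later overlaps Strategy Debrief either.
Architecture Standup starts after Retrospective Meeting ends, so nothing later overlaps Retrospective Meeting either.
Strategy Meeting starts after Architecture Standup ends.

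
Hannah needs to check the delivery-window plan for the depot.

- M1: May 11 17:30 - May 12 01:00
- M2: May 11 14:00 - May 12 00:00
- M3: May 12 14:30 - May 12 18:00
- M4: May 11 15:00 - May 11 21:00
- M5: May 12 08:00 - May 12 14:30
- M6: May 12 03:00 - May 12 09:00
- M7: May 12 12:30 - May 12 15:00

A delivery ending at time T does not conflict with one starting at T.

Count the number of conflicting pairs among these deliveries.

Check each pair: they overlap iff neither finishes before the other starts.
Sorted by start: M2, M4, M1, M6, M5, M7, M3.
M4 starts before M2 ends → M2 and M4 overlap.
M1 starts before M2 ends → M2 and M1 overlap.
M6 starts after M2 ends — done with M2.
M1 starts before M4 ends → M4 and M1 overlap.
M6 starts after M4 ends — done with M4.
M6 starts after M1 ends — done with M1.
M5 starts before M6 ends → M6 and M5 overlap.
M7 starts after M6 ends — done with M6.
M7 starts before M5 ends → M5 and M7 overlap.
M3 starts exactly when M5 ends (back-to-back, no overlap).
M3 starts before M7 ends → M7 and M3 overlap.
Overlapping pairs: M1 & M2, M1 & M4, M2 & M4, M3 & M7, M5 & M6, M5 & M7 — 6 in total.

6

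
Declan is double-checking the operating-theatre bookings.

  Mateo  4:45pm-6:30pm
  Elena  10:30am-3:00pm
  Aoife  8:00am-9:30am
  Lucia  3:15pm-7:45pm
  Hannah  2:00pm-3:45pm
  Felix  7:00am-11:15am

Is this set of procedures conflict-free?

No

Sorted by start: Felix, Aoife, Elena, Hannah, Lucia, Mateo.
Aoife starts before Felix ends → Felix and Aoife overlap.
That's a conflict, so the schedule is not conflict-free.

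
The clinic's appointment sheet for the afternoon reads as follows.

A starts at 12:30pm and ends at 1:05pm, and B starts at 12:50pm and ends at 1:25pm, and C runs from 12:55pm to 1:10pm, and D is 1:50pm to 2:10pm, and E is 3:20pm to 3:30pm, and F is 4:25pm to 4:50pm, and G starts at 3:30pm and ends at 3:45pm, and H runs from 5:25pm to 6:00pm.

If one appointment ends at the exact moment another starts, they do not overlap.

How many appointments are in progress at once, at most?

3

Sort all start/end points and keep a running count:
12:30pm start A → 1
12:50pm start B → 2
12:55pm start C → 3
1:05pm end A → 2
1:10pm end C → 1
1:25pm end B → 0
1:50pm start D → 1
2:10pm end D → 0
3:20pm start E → 1
3:30pm end E → 0
3:30pm start G → 1
3:45pm end G → 0
4:25pm start F → 1
4:50pm end F → 0
5:25pm start H → 1
6:00pm end H → 0
Peak is 3, at 12:55pm (A, B, C).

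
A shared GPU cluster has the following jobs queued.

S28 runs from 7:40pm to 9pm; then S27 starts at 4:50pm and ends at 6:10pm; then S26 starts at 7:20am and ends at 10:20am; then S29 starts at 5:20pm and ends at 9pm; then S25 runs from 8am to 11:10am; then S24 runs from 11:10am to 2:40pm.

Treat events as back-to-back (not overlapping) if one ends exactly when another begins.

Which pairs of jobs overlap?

S25 & S26, S27 & S29, S28 & S29

Sorted by start: S26, S25, S24, S27, S29, S28.
S25 starts before S26 ends → S26 and S25 overlap.
S24 starts after S26 ends — done with S26.
S24 starts exactly when S25 ends (back-to-back, no overlap) — done with S25.
S27 starts after S24 ends — done with S24.
S29 starts before S27 ends → S27 and S29 overlap.
S28 starts after S27 ends.
S28 starts before S29 ends → S29 and S28 overlap.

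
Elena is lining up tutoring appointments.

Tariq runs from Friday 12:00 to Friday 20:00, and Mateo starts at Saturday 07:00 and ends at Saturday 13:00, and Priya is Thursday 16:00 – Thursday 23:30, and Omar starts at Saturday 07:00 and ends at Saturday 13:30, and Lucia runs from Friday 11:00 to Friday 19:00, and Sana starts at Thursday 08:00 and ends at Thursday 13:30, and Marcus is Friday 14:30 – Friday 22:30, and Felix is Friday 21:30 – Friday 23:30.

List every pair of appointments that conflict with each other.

Felix & Marcus, Lucia & Marcus, Lucia & Tariq, Marcus & Tariq, Mateo & Omar

Sorted by start: Sana, Priya, Lucia, Tariq, Marcus, Felix, Omar, Mateo.
Priya starts after Sana ends; Sana is clear from here.
Lucia starts after Priya ends; Priya is clear from here.
Tariq starts before Lucia ends → Lucia and Tariq overlap.
Marcus starts before Lucia ends → Lucia and Marcus overlap.
Felix starts after Lucia ends; Lucia is clear from here.
Marcus starts before Tariq ends → Tariq and Marcus overlap.
Felix starts after Tariq ends; Tariq is clear from here.
Felix starts before Marcus ends → Marcus and Felix overlap.
Omar starts after Marcus ends; Marcus is clear from here.
Omar starts after Felix ends; Felix is clear from here.
Mateo starts before Omar ends → Omar and Mateo overlap.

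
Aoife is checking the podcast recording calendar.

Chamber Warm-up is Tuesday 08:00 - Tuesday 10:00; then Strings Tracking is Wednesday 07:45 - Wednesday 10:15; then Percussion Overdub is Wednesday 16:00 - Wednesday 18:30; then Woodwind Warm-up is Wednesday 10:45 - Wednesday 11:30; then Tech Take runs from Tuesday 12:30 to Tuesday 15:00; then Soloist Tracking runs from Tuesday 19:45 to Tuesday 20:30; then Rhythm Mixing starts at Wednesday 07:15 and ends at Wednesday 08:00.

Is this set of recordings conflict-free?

No

Sorted by start: Chamber Warm-up, Tech Take, Soloist Tracking, Rhythm Mixing, Strings Tracking, Woodwind Warm-up, Percussion Overdub.
Tech Take starts after Chamber Warm-up ends; Chamber Warm-up is clear from here.
Soloist Tracking starts after Tech Take ends; Tech Take is clear from here.
Rhythm Mixing starts after Soloist Tracking ends; Soloist Tracking is clear from here.
Strings Tracking starts before Rhythm Mixing ends → Rhythm Mixing and Strings Tracking overlap.
That's a conflict, so the schedule is not conflict-free.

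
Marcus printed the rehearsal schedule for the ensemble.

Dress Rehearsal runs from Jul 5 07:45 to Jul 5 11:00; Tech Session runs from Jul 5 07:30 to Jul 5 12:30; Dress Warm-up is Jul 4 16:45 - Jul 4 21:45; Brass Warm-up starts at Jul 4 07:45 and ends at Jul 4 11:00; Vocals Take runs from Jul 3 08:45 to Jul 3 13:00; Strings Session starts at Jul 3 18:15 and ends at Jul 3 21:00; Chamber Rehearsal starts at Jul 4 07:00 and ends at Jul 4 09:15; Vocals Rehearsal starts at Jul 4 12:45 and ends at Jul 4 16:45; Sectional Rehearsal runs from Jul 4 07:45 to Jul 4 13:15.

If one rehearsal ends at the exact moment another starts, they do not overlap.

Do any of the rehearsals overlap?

Sorted by start: Vocals Take, Strings Session, Chamber Rehearsal, Brass Warm-up, Sectional Rehearsal, Vocals Rehearsal, Dress Warm-up, Tech Session, Dress Rehearsal.
Strings Session starts after Vocals Take ends, so nothing later overlaps Vocals Take either.
Chamber Rehearsal starts after Strings Session ends, so nothing later overlaps Strings Session either.
Brass Warm-up starts before Chamber Rehearsal ends → Chamber Rehearsal and Brass Warm-up overlap.
That's a conflict, so the schedule is not conflict-free.

Yes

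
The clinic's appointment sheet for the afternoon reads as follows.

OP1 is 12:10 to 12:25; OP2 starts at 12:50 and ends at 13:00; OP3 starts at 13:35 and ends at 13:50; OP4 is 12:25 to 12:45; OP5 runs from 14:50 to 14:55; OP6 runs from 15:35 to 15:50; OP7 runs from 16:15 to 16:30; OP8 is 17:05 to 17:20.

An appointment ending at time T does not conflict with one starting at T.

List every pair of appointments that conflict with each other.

no conflicts

Sorted by start: OP1, OP4, OP2, OP3, OP5, OP6, OP7, OP8.
OP4 starts exactly when OP1 ends (back-to-back, no overlap), so OP1 has no further overlaps.
OP2 starts after OP4 ends, so OP4 has no further overlaps.
OP3 starts after OP2 ends, so OP2 has no further overlaps.
OP5 starts after OP3 ends, so OP3 has no further overlaps.
OP6 starts after OP5 ends, so OP5 has no further overlaps.
OP7 starts after OP6 ends, so OP6 has no further overlaps.
OP8 starts after OP7 ends.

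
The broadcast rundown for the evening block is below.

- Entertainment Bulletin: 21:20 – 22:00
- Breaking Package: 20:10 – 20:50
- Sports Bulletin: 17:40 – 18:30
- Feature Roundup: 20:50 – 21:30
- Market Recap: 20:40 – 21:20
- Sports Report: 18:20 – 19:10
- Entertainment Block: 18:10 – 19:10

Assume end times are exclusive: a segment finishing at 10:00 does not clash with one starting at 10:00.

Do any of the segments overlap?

Two intervals overlap when each starts before the other ends.
Sorted by start: Sports Bulletin, Entertainment Block, Sports Report, Breaking Package, Market Recap, Feature Roundup, Entertainment Bulletin.
Entertainment Block starts before Sports Bulletin ends → Sports Bulletin and Entertainment Block overlap.
That's a conflict, so the schedule is not conflict-free.

Yes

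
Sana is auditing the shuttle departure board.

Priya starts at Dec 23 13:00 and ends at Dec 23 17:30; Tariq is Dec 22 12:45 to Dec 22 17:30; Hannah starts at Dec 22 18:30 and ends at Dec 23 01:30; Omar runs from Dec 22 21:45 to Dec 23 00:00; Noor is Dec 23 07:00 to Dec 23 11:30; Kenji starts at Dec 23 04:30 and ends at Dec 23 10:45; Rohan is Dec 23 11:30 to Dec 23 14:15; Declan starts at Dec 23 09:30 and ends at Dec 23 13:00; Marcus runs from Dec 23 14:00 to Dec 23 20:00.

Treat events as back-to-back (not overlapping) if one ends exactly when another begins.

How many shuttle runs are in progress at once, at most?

Sweep the timeline, counting +1 at each start and −1 at each end (ends before starts at a tie):
Dec 22 12:45 start Tariq → 1
Dec 22 17:30 end Tariq → 0
Dec 22 18:30 start Hannah → 1
Dec 22 21:45 start Omar → 2
Dec 23 00:00 end Omar → 1
Dec 23 01:30 end Hannah → 0
Dec 23 04:30 start Kenji → 1
Dec 23 07:00 start Noor → 2
Dec 23 09:30 start Declan → 3
Dec 23 10:45 end Kenji → 2
Dec 23 11:30 end Noor → 1
Dec 23 11:30 start Rohan → 2
Dec 23 13:00 end Declan → 1
Dec 23 13:00 start Priya → 2
Dec 23 14:00 start Marcus → 3
Dec 23 14:15 end Rohan → 2
Dec 23 17:30 end Priya → 1
Dec 23 20:00 end Marcus → 0
Peak is 3, at Dec 23 09:30 (Declan, Kenji, Noor).

3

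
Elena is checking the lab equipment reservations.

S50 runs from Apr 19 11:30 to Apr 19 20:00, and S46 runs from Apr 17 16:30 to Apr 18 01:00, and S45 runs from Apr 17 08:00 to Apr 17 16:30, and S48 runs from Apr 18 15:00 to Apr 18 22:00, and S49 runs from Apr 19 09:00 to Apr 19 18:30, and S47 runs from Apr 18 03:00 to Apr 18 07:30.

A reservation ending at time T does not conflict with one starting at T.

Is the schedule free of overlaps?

Sorted by start: S45, S46, S47, S48, S49, S50.
S46 starts exactly when S45 ends (back-to-back, no overlap), so nothing later overlaps S45 either.
S47 starts after S46 ends, so nothing later overlaps S46 either.
S48 starts after S47 ends, so nothing later overlaps S47 either.
S49 starts after S48 ends, so nothing later overlaps S48 either.
S50 starts before S49 ends → S49 and S50 overlap.
That's a conflict, so the schedule is not conflict-free.

No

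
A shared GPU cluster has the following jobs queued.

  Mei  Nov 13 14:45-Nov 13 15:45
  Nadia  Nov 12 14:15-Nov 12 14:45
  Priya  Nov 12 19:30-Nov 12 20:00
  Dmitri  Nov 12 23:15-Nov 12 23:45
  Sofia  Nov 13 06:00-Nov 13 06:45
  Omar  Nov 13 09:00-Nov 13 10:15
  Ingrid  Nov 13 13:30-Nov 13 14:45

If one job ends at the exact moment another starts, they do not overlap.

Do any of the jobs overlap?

Sorted by start: Nadia, Priya, Dmitri, Sofia, Omar, Ingrid, Mei.
Priya starts after Nadia ends, so nothing later overlaps Nadia either.
Dmitri starts after Priya ends, so nothing later overlaps Priya either.
Sofia starts after Dmitri ends, so nothing later overlaps Dmitri either.
Omar starts after Sofia ends, so nothing later overlaps Sofia either.
Ingrid starts after Omar ends, so nothing later overlaps Omar either.
Mei starts exactly when Ingrid ends (back-to-back, no overlap).
Every pair is clear; the schedule has no overlaps.

No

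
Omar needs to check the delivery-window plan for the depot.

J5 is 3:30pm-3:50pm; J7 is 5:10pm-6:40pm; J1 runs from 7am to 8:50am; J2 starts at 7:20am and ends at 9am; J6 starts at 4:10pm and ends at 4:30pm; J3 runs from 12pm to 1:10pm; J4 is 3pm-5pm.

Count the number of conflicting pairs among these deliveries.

Check each pair: they overlap iff neither finishes before the other starts.
Sorted by start: J1, J2, J3, J4, J5, J6, J7.
J2 starts before J1 ends → J1 and J2 overlap.
J3 starts after J1 ends — done with J1.
J3 starts after J2 ends — done with J2.
J4 starts after J3 ends — done with J3.
J5 starts before J4 ends → J4 and J5 overlap.
J6 starts before J4 ends → J4 and J6 overlap.
J7 starts after J4 ends.
J6 starts after J5 ends — done with J5.
J7 starts after J6 ends.
Overlapping pairs: J1 & J2, J4 & J5, J4 & J6 — 3 in total.

3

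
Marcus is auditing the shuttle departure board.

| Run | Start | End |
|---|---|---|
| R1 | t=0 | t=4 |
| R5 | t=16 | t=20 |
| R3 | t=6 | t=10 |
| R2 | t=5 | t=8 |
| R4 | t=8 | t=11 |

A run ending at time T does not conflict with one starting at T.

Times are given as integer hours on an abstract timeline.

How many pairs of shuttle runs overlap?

2

Sorted by start: R1, R2, R3, R4, R5.
R2 starts after R1 ends, so nothing later overlaps R1 either.
R3 starts before R2 ends → R2 and R3 overlap.
R4 starts exactly when R2 ends (back-to-back, no overlap), so nothing later overlaps R2 either.
R4 starts before R3 ends → R3 and R4 overlap.
R5 starts after R3 ends.
R5 starts after R4 ends.
Overlapping pairs: R2 & R3, R3 & R4 — 2 in total.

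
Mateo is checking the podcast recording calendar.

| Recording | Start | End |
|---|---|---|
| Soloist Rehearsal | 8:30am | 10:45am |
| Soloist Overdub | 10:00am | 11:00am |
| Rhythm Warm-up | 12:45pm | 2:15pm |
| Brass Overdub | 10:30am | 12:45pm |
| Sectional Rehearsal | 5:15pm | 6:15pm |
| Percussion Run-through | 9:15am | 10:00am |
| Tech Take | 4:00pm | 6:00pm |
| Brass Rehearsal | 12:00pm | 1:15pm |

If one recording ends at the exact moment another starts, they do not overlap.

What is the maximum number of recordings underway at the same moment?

Sweep the timeline, counting +1 at each start and −1 at each end (ends before starts at a tie):
8:30am start Soloist Rehearsal → 1
9:15am start Percussion Run-through → 2
10:00am end Percussion Run-through → 1
10:00am start Soloist Overdub → 2
10:30am start Brass Overdub → 3
10:45am end Soloist Rehearsal → 2
11:00am end Soloist Overdub → 1
12:00pm start Brass Rehearsal → 2
12:45pm end Brass Overdub → 1
12:45pm start Rhythm Warm-up → 2
1:15pm end Brass Rehearsal → 1
2:15pm end Rhythm Warm-up → 0
4:00pm start Tech Take → 1
5:15pm start Sectional Rehearsal → 2
6:00pm end Tech Take → 1
6:15pm end Sectional Rehearsal → 0
Peak is 3, at 10:30am (Brass Overdub, Soloist Overdub, Soloist Rehearsal).

3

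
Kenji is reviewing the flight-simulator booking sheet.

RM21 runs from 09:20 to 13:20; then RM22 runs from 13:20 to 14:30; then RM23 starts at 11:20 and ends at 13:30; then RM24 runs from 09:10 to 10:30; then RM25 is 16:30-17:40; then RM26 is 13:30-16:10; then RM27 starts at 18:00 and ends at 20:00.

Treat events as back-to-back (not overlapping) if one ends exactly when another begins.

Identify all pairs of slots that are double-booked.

Sorted by start: RM24, RM21, RM23, RM22, RM26, RM25, RM27.
RM21 starts before RM24 ends → RM24 and RM21 overlap.
RM23 starts after RM24 ends; RM24 is clear from here.
RM23 starts before RM21 ends → RM21 and RM23 overlap.
RM22 starts exactly when RM21 ends (back-to-back, no overlap); RM21 is clear from here.
RM22 starts before RM23 ends → RM23 and RM22 overlap.
RM26 starts exactly when RM23 ends (back-to-back, no overlap); RM23 is clear from here.
RM26 starts before RM22 ends → RM22 and RM26 overlap.
RM25 starts after RM22 ends; RM22 is clear from here.
RM25 starts after RM26 ends; RM26 is clear from here.
RM27 starts after RM25 ends.

RM21 & RM23, RM21 & RM24, RM22 & RM23, RM22 & RM26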